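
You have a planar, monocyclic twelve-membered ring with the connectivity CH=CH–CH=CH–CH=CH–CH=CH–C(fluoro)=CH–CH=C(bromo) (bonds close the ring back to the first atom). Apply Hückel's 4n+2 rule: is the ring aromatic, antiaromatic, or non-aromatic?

Antiaromatic

Every ring atom contributes a p orbital perpendicular to the ring (each doubly-bonded ring atom is sp² with one p-orbital electron), so the π system is cyclic and fully conjugated.
Adding the contributions, 6 × 2 = 12 from the 6 double-bond units.
A 4n π count (12, n = 3) in a planar conjugated ring means antiaromatic.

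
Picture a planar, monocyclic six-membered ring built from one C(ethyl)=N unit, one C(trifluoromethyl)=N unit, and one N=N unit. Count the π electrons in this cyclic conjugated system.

6

Check conjugation: every atom in a ring double bond is sp² and brings one electron to the p orbital; each =N– nitrogen is pyridine-type (lone pair in the sp² plane, one electron in the p orbital) — every position has a p orbital, so the cyclic π system is continuous.
Tallying contributions gives 3 × 2 = 6 from the 3 double-bond units.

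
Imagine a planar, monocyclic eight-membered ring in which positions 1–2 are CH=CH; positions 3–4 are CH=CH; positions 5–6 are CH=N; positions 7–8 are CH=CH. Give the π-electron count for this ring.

8

Every ring atom contributes a p orbital perpendicular to the ring (every atom in a ring double bond is sp² and brings one electron to the p orbital; the doubly-bonded nitrogens are pyridine-type — their lone pairs lie in the ring plane, leaving one electron in the p orbital), so the π system is cyclic and fully conjugated.
π-electron count: 4 × 2 = 8 from the 4 double-bond units.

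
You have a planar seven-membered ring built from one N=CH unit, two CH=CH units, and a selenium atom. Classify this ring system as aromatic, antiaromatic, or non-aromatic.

Antiaromatic

All ring atoms are sp² and supply a p orbital to the ring (every atom in a ring double bond is sp² and brings one electron to the p orbital; each sp² =N– keeps its lone pair in-plane and puts one electron into the π system; the selenium donates one lone pair from its p orbital); the conjugation is uninterrupted.
Counting π electrons: 3 × 2 = 6 from the double-bond units + 2 from the Se atom = 8.
8 is a 4n count (n = 2), so the planar conjugated ring is antiaromatic.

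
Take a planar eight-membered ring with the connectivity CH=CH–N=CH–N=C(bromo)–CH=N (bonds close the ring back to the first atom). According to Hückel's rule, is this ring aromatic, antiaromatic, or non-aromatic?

Antiaromatic

Every ring atom contributes a p orbital perpendicular to the ring (every atom in a ring double bond is sp² and brings one electron to the p orbital; each sp² =N– keeps its lone pair in-plane and puts one electron into the π system), so the π system is cyclic and fully conjugated.
π-electron count: 4 × 2 = 8 from the 4 double-bond units.
With 8 = 4·2 π electrons, Hückel's rule classifies the planar ring as antiaromatic.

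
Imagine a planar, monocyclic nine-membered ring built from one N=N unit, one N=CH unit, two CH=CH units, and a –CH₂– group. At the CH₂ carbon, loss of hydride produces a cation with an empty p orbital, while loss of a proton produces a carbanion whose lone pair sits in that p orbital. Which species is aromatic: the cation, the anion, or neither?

Once that carbon is sp², every ring atom has a p orbital and both ions are fully conjugated.
Cation: 4 × 2 + 0 = 8 π electrons → 4(2), antiaromatic.
Anion: 4 × 2 + 2 = 10 π electrons → 4(2)+2, aromatic.

The anion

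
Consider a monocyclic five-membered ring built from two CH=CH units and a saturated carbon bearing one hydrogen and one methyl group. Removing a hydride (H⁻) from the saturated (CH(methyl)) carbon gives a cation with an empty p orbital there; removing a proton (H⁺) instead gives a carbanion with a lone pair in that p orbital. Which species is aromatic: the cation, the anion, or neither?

The anion

In both ions every ring atom is sp² and contributes a p orbital, so both rings are fully conjugated.
Cation: 2 × 2 + 0 = 4 π electrons → 4(1), antiaromatic.
Anion: 2 × 2 + 2 = 6 π electrons → 4(1)+2, aromatic.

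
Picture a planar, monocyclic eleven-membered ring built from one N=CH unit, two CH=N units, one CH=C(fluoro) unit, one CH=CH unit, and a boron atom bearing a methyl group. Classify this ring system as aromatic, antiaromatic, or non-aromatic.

Aromatic

All ring atoms are sp² and supply a p orbital to the ring (each doubly-bonded ring atom is sp² with one p-orbital electron; each sp² =N– keeps its lone pair in-plane and puts one electron into the π system; the boron has an empty p orbital); the conjugation is uninterrupted.
Counting π electrons: 5 × 2 = 10 from the double-bond units + 0 from the B(methyl) atom = 10.
With 10 π electrons (n = 2), the Hückel 4n+2 condition holds.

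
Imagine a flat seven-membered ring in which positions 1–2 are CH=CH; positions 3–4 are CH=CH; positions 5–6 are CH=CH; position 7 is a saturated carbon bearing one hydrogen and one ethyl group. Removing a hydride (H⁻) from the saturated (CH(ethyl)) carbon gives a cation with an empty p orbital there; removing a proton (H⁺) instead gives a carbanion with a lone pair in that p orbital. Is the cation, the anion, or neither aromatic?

The cation

Both ions have a continuous loop of p orbitals — each ring atom is sp².
Cation: 3 × 2 + 0 = 6 π electrons → 4(1)+2, aromatic.
Anion: 3 × 2 + 2 = 8 π electrons → 4(2), antiaromatic.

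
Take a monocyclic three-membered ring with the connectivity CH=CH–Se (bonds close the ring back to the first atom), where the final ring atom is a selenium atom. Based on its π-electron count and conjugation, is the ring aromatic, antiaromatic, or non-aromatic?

Antiaromatic

Check conjugation: every atom in a ring double bond is sp² and brings one electron to the p orbital; the selenium donates one lone pair from its p orbital — every position has a p orbital, so the cyclic π system is continuous.
Counting π electrons: 1 × 2 = 2 from the double-bond unit + 2 from the Se atom = 4.
4 = 4(1); a planar, fully conjugated 4n system is antiaromatic.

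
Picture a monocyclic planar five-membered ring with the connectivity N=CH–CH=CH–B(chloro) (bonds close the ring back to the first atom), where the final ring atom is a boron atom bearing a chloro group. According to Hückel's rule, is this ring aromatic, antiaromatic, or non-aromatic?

Antiaromatic

Check conjugation: each doubly-bonded ring atom is sp² with one p-orbital electron; each sp² =N– keeps its lone pair in-plane and puts one electron into the π system; the boron has an empty p orbital — every position has a p orbital, so the cyclic π system is continuous.
Counting π electrons: 2 × 2 = 4 from the double-bond units + 0 from the B(chloro) atom = 4.
4 is a 4n count (n = 1), so the planar conjugated ring is antiaromatic.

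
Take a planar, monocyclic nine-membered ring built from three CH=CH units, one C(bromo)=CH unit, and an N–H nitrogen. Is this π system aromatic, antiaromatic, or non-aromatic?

The p orbitals form a continuous loop: every atom in a ring double bond is sp² and brings one electron to the p orbital; the pyrrole-type nitrogen donates its lone pair from the p orbital. The ring is fully conjugated.
Counting π electrons: 4 × 2 = 8 from the double-bond units + 2 from the NH atom = 10.
10 = 4(2) + 2, which satisfies Hückel's 4n+2 rule.

Aromatic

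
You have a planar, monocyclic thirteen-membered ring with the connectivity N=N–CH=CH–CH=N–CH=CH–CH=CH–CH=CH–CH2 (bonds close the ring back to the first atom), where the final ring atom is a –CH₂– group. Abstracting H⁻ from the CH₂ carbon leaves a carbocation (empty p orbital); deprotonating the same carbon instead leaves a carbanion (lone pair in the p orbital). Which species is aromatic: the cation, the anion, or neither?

The anion

Once that carbon is sp², every ring atom has a p orbital and both ions are fully conjugated.
Cation: 6 × 2 + 0 = 12 π electrons → 4(3), antiaromatic.
Anion: 6 × 2 + 2 = 14 π electrons → 4(3)+2, aromatic.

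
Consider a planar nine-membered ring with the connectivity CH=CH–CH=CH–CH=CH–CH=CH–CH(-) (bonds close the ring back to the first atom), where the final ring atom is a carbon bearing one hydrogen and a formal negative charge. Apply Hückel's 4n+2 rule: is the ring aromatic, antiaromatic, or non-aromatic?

Aromatic

The p orbitals form a continuous loop: the double-bond atoms are sp², each contributing one p electron; the carbanion's lone pair occupies the p orbital. The ring is fully conjugated.
Tallying contributions gives 4 × 2 = 8 from the double-bond units + 2 from the CH(-) atom = 10.
That gives a 4n+2 count (10, n = 2).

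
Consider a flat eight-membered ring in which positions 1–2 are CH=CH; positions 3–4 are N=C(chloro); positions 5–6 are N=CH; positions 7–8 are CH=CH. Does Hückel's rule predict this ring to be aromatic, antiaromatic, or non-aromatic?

Every ring atom contributes a p orbital perpendicular to the ring (the double-bond atoms are sp², each contributing one p electron; the doubly-bonded nitrogens are pyridine-type — their lone pairs lie in the ring plane, leaving one electron in the p orbital), so the π system is cyclic and fully conjugated.
Tallying contributions gives 4 × 2 = 8 from the 4 double-bond units.
A 4n π count (8, n = 2) in a planar conjugated ring means antiaromatic.

Antiaromatic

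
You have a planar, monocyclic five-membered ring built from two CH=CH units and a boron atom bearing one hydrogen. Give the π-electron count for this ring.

The p orbitals form a continuous loop: every atom in a ring double bond is sp² and brings one electron to the p orbital; the boron has an empty p orbital. The ring is fully conjugated.
Adding the contributions, 2 × 2 = 4 from the double-bond units + 0 from the BH atom = 4.
(This ring is borole.)

4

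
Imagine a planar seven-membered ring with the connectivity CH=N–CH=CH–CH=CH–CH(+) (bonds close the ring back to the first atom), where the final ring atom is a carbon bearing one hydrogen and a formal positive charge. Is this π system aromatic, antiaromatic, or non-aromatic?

Every ring atom contributes a p orbital perpendicular to the ring (each doubly-bonded ring atom is sp² with one p-orbital electron; each sp² =N– keeps its lone pair in-plane and puts one electron into the π system; the carbocation has an empty p orbital), so the π system is cyclic and fully conjugated.
Tallying contributions gives 3 × 2 = 6 from the double-bond units + 0 from the CH(+) atom = 6.
Since 6 = 4·1 + 2, the ring meets the 4n+2 criterion.

Aromatic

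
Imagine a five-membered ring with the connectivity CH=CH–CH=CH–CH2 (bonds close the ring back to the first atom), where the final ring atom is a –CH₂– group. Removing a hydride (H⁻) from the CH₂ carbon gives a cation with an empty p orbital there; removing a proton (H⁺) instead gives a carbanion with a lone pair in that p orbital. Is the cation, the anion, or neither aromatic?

The anion

In either ion the ring is fully conjugated: every atom, including the new sp² carbon, supplies a p orbital.
Cation: 2 × 2 + 0 = 4 π electrons → 4(1), antiaromatic.
Anion: 2 × 2 + 2 = 6 π electrons → 4(1)+2, aromatic.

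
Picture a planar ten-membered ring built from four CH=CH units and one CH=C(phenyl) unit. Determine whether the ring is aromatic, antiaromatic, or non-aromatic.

Every ring atom contributes a p orbital perpendicular to the ring (every atom in a ring double bond is sp² and brings one electron to the p orbital), so the π system is cyclic and fully conjugated.
Tallying contributions gives 5 × 2 = 10 from the 5 double-bond units.
Since 10 = 4·2 + 2, the ring meets the 4n+2 criterion.

Aromatic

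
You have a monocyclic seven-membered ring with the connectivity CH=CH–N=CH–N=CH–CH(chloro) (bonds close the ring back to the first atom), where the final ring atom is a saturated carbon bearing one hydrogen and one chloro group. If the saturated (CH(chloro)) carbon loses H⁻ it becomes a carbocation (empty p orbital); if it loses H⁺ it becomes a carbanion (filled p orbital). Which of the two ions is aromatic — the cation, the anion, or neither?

The cation

Once that carbon is sp², every ring atom has a p orbital and both ions are fully conjugated.
Cation: 3 × 2 + 0 = 6 π electrons → 4(1)+2, aromatic.
Anion: 3 × 2 + 2 = 8 π electrons → 4(2), antiaromatic.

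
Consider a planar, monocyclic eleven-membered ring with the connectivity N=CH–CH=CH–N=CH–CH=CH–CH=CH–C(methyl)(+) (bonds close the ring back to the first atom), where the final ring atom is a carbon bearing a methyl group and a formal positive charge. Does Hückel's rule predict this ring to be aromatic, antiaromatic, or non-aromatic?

The p orbitals form a continuous loop: the double-bond atoms are sp², each contributing one p electron; each =N– nitrogen is pyridine-type (lone pair in the sp² plane, one electron in the p orbital); the carbocation has an empty p orbital. The ring is fully conjugated.
Counting π electrons: 5 × 2 = 10 from the double-bond units + 0 from the C(methyl)(+) atom = 10.
With 10 π electrons (n = 2), the Hückel 4n+2 condition holds.

Aromatic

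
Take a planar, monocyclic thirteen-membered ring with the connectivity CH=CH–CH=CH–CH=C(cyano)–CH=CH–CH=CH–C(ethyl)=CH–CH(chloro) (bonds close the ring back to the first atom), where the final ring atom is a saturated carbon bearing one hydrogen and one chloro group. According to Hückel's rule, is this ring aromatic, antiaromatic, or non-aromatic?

The CH(chloro) carbon is saturated: that saturated carbon is sp³ and has no p orbital in the ring π system. Conjugation is not continuous around the ring.
Without a continuous loop of overlapping p orbitals the Hückel electron count never comes into play.

Non-aromatic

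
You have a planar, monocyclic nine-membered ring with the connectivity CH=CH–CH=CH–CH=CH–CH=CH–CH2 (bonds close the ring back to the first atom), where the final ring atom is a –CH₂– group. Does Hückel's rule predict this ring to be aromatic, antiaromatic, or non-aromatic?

Non-aromatic

The CH2 carbon is saturated: the tetrahedral CH₂ carbon is sp³ and has no p orbital in the ring π system. Conjugation is not continuous around the ring.
Hückel's rule only applies to fully conjugated rings, so this one is simply non-aromatic.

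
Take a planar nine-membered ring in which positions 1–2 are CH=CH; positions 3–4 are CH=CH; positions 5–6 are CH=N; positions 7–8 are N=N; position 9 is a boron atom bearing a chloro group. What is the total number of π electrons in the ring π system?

The p orbitals form a continuous loop: the double-bond atoms are sp², each contributing one p electron; each =N– nitrogen is pyridine-type (lone pair in the sp² plane, one electron in the p orbital); the boron has an empty p orbital. The ring is fully conjugated.
π-electron count: 4 × 2 = 8 from the double-bond units + 0 from the B(chloro) atom = 8.

8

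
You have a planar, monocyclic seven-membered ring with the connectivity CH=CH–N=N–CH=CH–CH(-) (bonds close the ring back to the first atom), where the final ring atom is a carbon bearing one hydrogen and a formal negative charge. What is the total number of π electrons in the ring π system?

8

Check conjugation: every atom in a ring double bond is sp² and brings one electron to the p orbital; each =N– nitrogen is pyridine-type (lone pair in the sp² plane, one electron in the p orbital); the carbanion's lone pair occupies the p orbital — every position has a p orbital, so the cyclic π system is continuous.
Counting π electrons: 3 × 2 = 6 from the double-bond units + 2 from the CH(-) atom = 8.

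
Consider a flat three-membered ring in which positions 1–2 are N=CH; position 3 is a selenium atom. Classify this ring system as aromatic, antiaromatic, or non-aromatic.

Antiaromatic

The p orbitals form a continuous loop: each doubly-bonded ring atom is sp² with one p-orbital electron; each =N– nitrogen is pyridine-type (lone pair in the sp² plane, one electron in the p orbital); the selenium donates one lone pair from its p orbital. The ring is fully conjugated.
Tallying contributions gives 1 × 2 = 2 from the double-bond unit + 2 from the Se atom = 4.
4 = 4(1); a planar, fully conjugated 4n system is antiaromatic.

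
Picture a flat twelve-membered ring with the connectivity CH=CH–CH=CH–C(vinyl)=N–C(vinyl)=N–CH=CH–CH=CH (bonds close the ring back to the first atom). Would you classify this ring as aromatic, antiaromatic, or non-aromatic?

All ring atoms are sp² and supply a p orbital to the ring (every atom in a ring double bond is sp² and brings one electron to the p orbital; each =N– nitrogen is pyridine-type (lone pair in the sp² plane, one electron in the p orbital)); the conjugation is uninterrupted.
Counting π electrons: 6 × 2 = 12 from the 6 double-bond units.
12 = 4(3); a planar, fully conjugated 4n system is antiaromatic.

Antiaromatic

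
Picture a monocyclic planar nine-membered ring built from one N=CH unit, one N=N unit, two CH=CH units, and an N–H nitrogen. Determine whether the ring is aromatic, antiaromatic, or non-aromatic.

Check conjugation: the double-bond atoms are sp², each contributing one p electron; the doubly-bonded nitrogens are pyridine-type — their lone pairs lie in the ring plane, leaving one electron in the p orbital; the pyrrole-type nitrogen donates its lone pair from the p orbital — every position has a p orbital, so the cyclic π system is continuous.
π-electron count: 4 × 2 = 8 from the double-bond units + 2 from the NH atom = 10.
That gives a 4n+2 count (10, n = 2).

Aromatic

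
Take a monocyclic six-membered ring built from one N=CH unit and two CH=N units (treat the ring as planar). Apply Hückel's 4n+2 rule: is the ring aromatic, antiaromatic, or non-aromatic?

Aromatic

All ring atoms are sp² and supply a p orbital to the ring (every atom in a ring double bond is sp² and brings one electron to the p orbital; the doubly-bonded nitrogens are pyridine-type — their lone pairs lie in the ring plane, leaving one electron in the p orbital); the conjugation is uninterrupted.
Counting π electrons: 3 × 2 = 6 from the 3 double-bond units.
That gives a 4n+2 count (6, n = 1).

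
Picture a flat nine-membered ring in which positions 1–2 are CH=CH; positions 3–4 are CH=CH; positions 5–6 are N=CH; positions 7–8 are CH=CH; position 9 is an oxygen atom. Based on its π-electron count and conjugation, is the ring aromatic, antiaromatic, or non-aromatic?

All ring atoms are sp² and supply a p orbital to the ring (each doubly-bonded ring atom is sp² with one p-orbital electron; the doubly-bonded nitrogens are pyridine-type — their lone pairs lie in the ring plane, leaving one electron in the p orbital; the oxygen donates one lone pair from its p orbital); the conjugation is uninterrupted.
Tallying contributions gives 4 × 2 = 8 from the double-bond units + 2 from the O atom = 10.
That gives a 4n+2 count (10, n = 2).

Aromatic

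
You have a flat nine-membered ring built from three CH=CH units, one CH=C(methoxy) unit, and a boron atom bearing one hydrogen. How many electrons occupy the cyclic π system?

Every ring atom contributes a p orbital perpendicular to the ring (the double-bond atoms are sp², each contributing one p electron; the boron has an empty p orbital), so the π system is cyclic and fully conjugated.
Counting π electrons: 4 × 2 = 8 from the double-bond units + 0 from the BH atom = 8.

8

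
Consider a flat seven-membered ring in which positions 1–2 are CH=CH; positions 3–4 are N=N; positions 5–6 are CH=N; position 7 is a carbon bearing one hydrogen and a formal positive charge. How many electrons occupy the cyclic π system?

6

All ring atoms are sp² and supply a p orbital to the ring (every atom in a ring double bond is sp² and brings one electron to the p orbital; each sp² =N– keeps its lone pair in-plane and puts one electron into the π system; the carbocation has an empty p orbital); the conjugation is uninterrupted.
π-electron count: 3 × 2 = 6 from the double-bond units + 0 from the CH(+) atom = 6.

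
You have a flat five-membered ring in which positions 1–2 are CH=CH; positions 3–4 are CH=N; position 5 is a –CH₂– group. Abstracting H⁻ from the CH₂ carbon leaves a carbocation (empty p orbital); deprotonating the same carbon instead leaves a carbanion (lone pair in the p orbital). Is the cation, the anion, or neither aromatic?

Once that carbon is sp², every ring atom has a p orbital and both ions are fully conjugated.
Cation: 2 × 2 + 0 = 4 π electrons → 4(1), antiaromatic.
Anion: 2 × 2 + 2 = 6 π electrons → 4(1)+2, aromatic.

The anion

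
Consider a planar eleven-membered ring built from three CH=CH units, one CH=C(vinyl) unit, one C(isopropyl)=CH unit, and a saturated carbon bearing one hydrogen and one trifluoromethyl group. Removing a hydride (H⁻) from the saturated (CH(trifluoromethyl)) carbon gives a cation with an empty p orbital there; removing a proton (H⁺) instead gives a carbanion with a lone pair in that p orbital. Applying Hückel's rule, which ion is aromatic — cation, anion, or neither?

In either ion the ring is fully conjugated: every atom, including the new sp² carbon, supplies a p orbital.
Cation: 5 × 2 + 0 = 10 π electrons → 4(2)+2, aromatic.
Anion: 5 × 2 + 2 = 12 π electrons → 4(3), antiaromatic.

The cation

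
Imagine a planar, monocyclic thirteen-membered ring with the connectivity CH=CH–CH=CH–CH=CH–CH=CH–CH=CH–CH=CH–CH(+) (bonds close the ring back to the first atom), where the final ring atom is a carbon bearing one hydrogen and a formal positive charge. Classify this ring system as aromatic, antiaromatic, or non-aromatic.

Antiaromatic

Check conjugation: the double-bond atoms are sp², each contributing one p electron; the carbocation has an empty p orbital — every position has a p orbital, so the cyclic π system is continuous.
π-electron count: 6 × 2 = 12 from the double-bond units + 0 from the CH(+) atom = 12.
A 4n π count (12, n = 3) in a planar conjugated ring means antiaromatic.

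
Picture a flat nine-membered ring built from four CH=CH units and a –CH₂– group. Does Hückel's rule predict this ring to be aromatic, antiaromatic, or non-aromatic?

The CH2 carbon is saturated: the tetrahedral CH₂ carbon is sp³ and has no p orbital in the ring π system. Conjugation is not continuous around the ring.
Without a continuous loop of overlapping p orbitals the Hückel electron count never comes into play.

Non-aromatic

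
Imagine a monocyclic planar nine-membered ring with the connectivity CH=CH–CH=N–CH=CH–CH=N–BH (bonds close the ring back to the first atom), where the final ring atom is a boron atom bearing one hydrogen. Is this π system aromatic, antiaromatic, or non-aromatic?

Every ring atom contributes a p orbital perpendicular to the ring (each doubly-bonded ring atom is sp² with one p-orbital electron; each sp² =N– keeps its lone pair in-plane and puts one electron into the π system; the boron has an empty p orbital), so the π system is cyclic and fully conjugated.
π-electron count: 4 × 2 = 8 from the double-bond units + 0 from the BH atom = 8.
With 8 = 4·2 π electrons, Hückel's rule classifies the planar ring as antiaromatic.

Antiaromatic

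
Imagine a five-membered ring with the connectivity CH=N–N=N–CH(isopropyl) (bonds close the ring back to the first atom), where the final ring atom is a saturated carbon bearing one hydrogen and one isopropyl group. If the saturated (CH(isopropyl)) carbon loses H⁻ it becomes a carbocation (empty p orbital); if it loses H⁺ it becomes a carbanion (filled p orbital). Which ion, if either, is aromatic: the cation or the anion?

The anion

In both ions every ring atom is sp² and contributes a p orbital, so both rings are fully conjugated.
Cation: 2 × 2 + 0 = 4 π electrons → 4(1), antiaromatic.
Anion: 2 × 2 + 2 = 6 π electrons → 4(1)+2, aromatic.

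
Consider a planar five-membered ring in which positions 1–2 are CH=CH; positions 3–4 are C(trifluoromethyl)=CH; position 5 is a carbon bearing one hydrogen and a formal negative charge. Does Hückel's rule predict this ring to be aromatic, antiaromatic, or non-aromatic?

Aromatic

Check conjugation: each doubly-bonded ring atom is sp² with one p-orbital electron; the carbanion's lone pair occupies the p orbital — every position has a p orbital, so the cyclic π system is continuous.
Tallying contributions gives 2 × 2 = 4 from the double-bond units + 2 from the CH(-) atom = 6.
That gives a 4n+2 count (6, n = 1).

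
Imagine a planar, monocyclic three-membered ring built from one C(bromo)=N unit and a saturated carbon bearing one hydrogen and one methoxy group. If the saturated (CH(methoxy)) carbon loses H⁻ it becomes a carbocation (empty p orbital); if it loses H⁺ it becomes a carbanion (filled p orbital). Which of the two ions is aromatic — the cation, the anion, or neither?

The cation

In both ions every ring atom is sp² and contributes a p orbital, so both rings are fully conjugated.
Cation: 1 × 2 + 0 = 2 π electrons → 4(0)+2, aromatic.
Anion: 1 × 2 + 2 = 4 π electrons → 4(1), antiaromatic.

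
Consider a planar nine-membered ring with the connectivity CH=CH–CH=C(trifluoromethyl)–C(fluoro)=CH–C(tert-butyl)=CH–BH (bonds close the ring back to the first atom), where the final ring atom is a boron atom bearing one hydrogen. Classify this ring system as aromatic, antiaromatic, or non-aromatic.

Antiaromatic

Every ring atom contributes a p orbital perpendicular to the ring (each doubly-bonded ring atom is sp² with one p-orbital electron; the boron has an empty p orbital), so the π system is cyclic and fully conjugated.
Counting π electrons: 4 × 2 = 8 from the double-bond units + 0 from the BH atom = 8.
8 = 4(2); a planar, fully conjugated 4n system is antiaromatic.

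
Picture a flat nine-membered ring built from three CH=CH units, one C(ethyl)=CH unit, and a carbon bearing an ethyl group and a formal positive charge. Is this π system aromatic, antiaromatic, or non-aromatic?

Antiaromatic

Check conjugation: the double-bond atoms are sp², each contributing one p electron; the carbocation has an empty p orbital — every position has a p orbital, so the cyclic π system is continuous.
Tallying contributions gives 4 × 2 = 8 from the double-bond units + 0 from the C(ethyl)(+) atom = 8.
A 4n π count (8, n = 2) in a planar conjugated ring means antiaromatic.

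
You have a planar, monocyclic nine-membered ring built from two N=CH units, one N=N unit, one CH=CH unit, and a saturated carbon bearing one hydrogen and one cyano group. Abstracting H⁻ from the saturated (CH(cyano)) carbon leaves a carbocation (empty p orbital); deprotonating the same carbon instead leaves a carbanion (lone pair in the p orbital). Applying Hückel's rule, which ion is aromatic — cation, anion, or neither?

The anion

In either ion the ring is fully conjugated: every atom, including the new sp² carbon, supplies a p orbital.
Cation: 4 × 2 + 0 = 8 π electrons → 4(2), antiaromatic.
Anion: 4 × 2 + 2 = 10 π electrons → 4(2)+2, aromatic.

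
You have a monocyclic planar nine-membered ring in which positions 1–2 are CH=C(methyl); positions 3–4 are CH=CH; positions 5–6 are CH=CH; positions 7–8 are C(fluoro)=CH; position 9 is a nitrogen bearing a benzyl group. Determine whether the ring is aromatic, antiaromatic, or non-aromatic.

Aromatic

All ring atoms are sp² and supply a p orbital to the ring (each doubly-bonded ring atom is sp² with one p-orbital electron; the pyrrole-type nitrogen donates its lone pair from the p orbital); the conjugation is uninterrupted.
Tallying contributions gives 4 × 2 = 8 from the double-bond units + 2 from the N(benzyl) atom = 10.
With 10 π electrons (n = 2), the Hückel 4n+2 condition holds.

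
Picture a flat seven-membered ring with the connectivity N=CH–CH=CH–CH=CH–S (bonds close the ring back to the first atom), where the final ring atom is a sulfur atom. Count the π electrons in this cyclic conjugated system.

8

All ring atoms are sp² and supply a p orbital to the ring (each doubly-bonded ring atom is sp² with one p-orbital electron; each =N– nitrogen is pyridine-type (lone pair in the sp² plane, one electron in the p orbital); the sulfur donates one lone pair from its p orbital); the conjugation is uninterrupted.
π-electron count: 3 × 2 = 6 from the double-bond units + 2 from the S atom = 8.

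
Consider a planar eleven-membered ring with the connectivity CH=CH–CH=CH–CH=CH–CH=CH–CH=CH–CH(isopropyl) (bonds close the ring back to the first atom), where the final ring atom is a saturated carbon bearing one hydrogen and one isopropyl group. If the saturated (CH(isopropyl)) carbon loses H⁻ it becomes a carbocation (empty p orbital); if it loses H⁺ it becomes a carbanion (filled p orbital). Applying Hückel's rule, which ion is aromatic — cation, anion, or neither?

The cation

Both ions have a continuous loop of p orbitals — each ring atom is sp².
Cation: 5 × 2 + 0 = 10 π electrons → 4(2)+2, aromatic.
Anion: 5 × 2 + 2 = 12 π electrons → 4(3), antiaromatic.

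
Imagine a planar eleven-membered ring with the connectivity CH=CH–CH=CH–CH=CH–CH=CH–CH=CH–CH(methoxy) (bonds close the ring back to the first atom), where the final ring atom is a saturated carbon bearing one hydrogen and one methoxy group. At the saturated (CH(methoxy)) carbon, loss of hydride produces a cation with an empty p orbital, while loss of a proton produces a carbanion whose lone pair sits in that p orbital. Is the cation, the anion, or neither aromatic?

The cation

Once that carbon is sp², every ring atom has a p orbital and both ions are fully conjugated.
Cation: 5 × 2 + 0 = 10 π electrons → 4(2)+2, aromatic.
Anion: 5 × 2 + 2 = 12 π electrons → 4(3), antiaromatic.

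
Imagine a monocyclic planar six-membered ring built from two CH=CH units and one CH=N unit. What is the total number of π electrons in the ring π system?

6

The p orbitals form a continuous loop: every atom in a ring double bond is sp² and brings one electron to the p orbital; each sp² =N– keeps its lone pair in-plane and puts one electron into the π system. The ring is fully conjugated.
Adding the contributions, 3 × 2 = 6 from the 3 double-bond units.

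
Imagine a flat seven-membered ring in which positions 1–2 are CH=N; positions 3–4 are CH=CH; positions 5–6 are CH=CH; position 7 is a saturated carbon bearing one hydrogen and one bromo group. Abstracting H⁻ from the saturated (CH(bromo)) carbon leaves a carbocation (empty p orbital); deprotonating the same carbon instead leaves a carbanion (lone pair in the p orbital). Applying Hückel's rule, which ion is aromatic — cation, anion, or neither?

Both ions have a continuous loop of p orbitals — each ring atom is sp².
Cation: 3 × 2 + 0 = 6 π electrons → 4(1)+2, aromatic.
Anion: 3 × 2 + 2 = 8 π electrons → 4(2), antiaromatic.

The cation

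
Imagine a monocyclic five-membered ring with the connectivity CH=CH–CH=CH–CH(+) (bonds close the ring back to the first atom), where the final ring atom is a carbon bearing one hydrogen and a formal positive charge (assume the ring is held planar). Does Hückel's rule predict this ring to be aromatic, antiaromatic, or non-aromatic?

The p orbitals form a continuous loop: the double-bond atoms are sp², each contributing one p electron; the carbocation has an empty p orbital. The ring is fully conjugated.
Adding the contributions, 2 × 2 = 4 from the double-bond units + 0 from the CH(+) atom = 4.
With 4 = 4·1 π electrons, Hückel's rule classifies the planar ring as antiaromatic.

Antiaromatic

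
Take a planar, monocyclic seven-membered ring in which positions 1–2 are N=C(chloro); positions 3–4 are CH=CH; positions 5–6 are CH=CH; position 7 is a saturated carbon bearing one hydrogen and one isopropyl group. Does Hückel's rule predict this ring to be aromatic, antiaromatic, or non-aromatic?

Non-aromatic

Because that saturated carbon is sp³ and has no p orbital in the ring π system at the CH(isopropyl) position, the π system cannot extend all the way around the ring.
Broken conjugation rules out both aromaticity and antiaromaticity.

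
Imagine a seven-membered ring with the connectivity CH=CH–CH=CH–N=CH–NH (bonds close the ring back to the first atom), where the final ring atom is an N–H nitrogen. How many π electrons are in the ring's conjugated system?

Check conjugation: each doubly-bonded ring atom is sp² with one p-orbital electron; the doubly-bonded nitrogens are pyridine-type — their lone pairs lie in the ring plane, leaving one electron in the p orbital; the pyrrole-type nitrogen donates its lone pair from the p orbital — every position has a p orbital, so the cyclic π system is continuous.
Adding the contributions, 3 × 2 = 6 from the double-bond units + 2 from the NH atom = 8.

8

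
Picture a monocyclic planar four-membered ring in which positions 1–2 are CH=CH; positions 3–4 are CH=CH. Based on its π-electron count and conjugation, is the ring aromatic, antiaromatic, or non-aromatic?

All ring atoms are sp² and supply a p orbital to the ring (each doubly-bonded ring atom is sp² with one p-orbital electron); the conjugation is uninterrupted.
Adding the contributions, 2 × 2 = 4 from the 2 double-bond units.
A 4n π count (4, n = 1) in a planar conjugated ring means antiaromatic.

Antiaromatic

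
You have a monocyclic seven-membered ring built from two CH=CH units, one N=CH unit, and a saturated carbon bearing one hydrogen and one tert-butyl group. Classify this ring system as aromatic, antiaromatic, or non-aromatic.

At the CH(tert-butyl) position, that saturated carbon is sp³ and has no p orbital in the ring π system; the ring's p-orbital overlap is broken there.
Broken conjugation rules out both aromaticity and antiaromaticity.

Non-aromatic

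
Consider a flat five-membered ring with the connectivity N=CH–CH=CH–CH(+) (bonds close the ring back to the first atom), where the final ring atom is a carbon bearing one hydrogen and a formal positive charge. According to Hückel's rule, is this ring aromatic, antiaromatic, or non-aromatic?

Antiaromatic

Check conjugation: the double-bond atoms are sp², each contributing one p electron; each =N– nitrogen is pyridine-type (lone pair in the sp² plane, one electron in the p orbital); the carbocation has an empty p orbital — every position has a p orbital, so the cyclic π system is continuous.
π-electron count: 2 × 2 = 4 from the double-bond units + 0 from the CH(+) atom = 4.
With 4 = 4·1 π electrons, Hückel's rule classifies the planar ring as antiaromatic.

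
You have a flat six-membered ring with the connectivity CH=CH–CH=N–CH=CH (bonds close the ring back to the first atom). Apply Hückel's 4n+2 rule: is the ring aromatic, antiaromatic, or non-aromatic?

All ring atoms are sp² and supply a p orbital to the ring (every atom in a ring double bond is sp² and brings one electron to the p orbital; each sp² =N– keeps its lone pair in-plane and puts one electron into the π system); the conjugation is uninterrupted.
π-electron count: 3 × 2 = 6 from the 3 double-bond units.
With 6 π electrons (n = 1), the Hückel 4n+2 condition holds.

Aromatic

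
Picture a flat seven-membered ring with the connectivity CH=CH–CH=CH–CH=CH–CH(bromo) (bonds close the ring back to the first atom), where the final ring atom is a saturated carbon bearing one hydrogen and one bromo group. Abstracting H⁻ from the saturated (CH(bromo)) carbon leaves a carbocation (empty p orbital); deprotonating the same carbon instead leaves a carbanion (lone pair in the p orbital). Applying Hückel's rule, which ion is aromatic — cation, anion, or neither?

The cation

Once that carbon is sp², every ring atom has a p orbital and both ions are fully conjugated.
Cation: 3 × 2 + 0 = 6 π electrons → 4(1)+2, aromatic.
Anion: 3 × 2 + 2 = 8 π electrons → 4(2), antiaromatic.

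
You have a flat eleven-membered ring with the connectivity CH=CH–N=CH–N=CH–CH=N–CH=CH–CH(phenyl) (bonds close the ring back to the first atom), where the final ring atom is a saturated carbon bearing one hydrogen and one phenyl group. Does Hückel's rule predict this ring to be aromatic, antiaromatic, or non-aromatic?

Non-aromatic

The CH(phenyl) position has four σ bonds — that saturated carbon is sp³ and has no p orbital in the ring π system — so the cyclic conjugation is interrupted.
Without a continuous loop of overlapping p orbitals the Hückel electron count never comes into play.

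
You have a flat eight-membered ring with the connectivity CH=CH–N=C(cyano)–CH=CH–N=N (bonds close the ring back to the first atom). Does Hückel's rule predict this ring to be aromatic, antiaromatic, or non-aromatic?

Antiaromatic

The p orbitals form a continuous loop: every atom in a ring double bond is sp² and brings one electron to the p orbital; the doubly-bonded nitrogens are pyridine-type — their lone pairs lie in the ring plane, leaving one electron in the p orbital. The ring is fully conjugated.
Adding the contributions, 4 × 2 = 8 from the 4 double-bond units.
A 4n π count (8, n = 2) in a planar conjugated ring means antiaromatic.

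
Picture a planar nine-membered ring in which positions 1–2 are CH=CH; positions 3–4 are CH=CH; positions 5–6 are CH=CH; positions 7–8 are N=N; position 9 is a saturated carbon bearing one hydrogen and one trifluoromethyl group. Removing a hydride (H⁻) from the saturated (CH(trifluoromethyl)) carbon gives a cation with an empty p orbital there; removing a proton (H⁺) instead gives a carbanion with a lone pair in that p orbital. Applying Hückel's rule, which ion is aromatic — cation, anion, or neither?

Both ions have a continuous loop of p orbitals — each ring atom is sp².
Cation: 4 × 2 + 0 = 8 π electrons → 4(2), antiaromatic.
Anion: 4 × 2 + 2 = 10 π electrons → 4(2)+2, aromatic.

The anion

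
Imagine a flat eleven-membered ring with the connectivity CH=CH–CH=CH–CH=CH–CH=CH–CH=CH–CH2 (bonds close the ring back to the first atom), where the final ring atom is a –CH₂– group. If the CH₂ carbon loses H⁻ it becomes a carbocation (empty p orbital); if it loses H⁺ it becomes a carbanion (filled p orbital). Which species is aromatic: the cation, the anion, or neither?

The cation

Once that carbon is sp², every ring atom has a p orbital and both ions are fully conjugated.
Cation: 5 × 2 + 0 = 10 π electrons → 4(2)+2, aromatic.
Anion: 5 × 2 + 2 = 12 π electrons → 4(3), antiaromatic.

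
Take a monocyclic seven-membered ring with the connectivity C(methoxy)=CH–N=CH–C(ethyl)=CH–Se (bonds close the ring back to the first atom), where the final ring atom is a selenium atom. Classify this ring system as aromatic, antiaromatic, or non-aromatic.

Antiaromatic

Check conjugation: the double-bond atoms are sp², each contributing one p electron; each =N– nitrogen is pyridine-type (lone pair in the sp² plane, one electron in the p orbital); the selenium donates one lone pair from its p orbital — every position has a p orbital, so the cyclic π system is continuous.
Counting π electrons: 3 × 2 = 6 from the double-bond units + 2 from the Se atom = 8.
With 8 = 4·2 π electrons, Hückel's rule classifies the planar ring as antiaromatic.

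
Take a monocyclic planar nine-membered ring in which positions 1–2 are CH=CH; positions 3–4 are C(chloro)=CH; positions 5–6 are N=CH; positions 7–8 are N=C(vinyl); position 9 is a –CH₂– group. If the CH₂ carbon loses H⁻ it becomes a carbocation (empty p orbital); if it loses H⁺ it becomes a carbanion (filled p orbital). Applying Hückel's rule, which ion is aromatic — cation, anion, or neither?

Once that carbon is sp², every ring atom has a p orbital and both ions are fully conjugated.
Cation: 4 × 2 + 0 = 8 π electrons → 4(2), antiaromatic.
Anion: 4 × 2 + 2 = 10 π electrons → 4(2)+2, aromatic.

The anion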